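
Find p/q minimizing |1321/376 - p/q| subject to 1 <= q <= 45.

Expand x = 1321/376 as a continued fraction with the Euclidean algorithm:
  1321 = 3*376 + 193, so a_0 = 3.
  376 = 1*193 + 183, so a_1 = 1.
  193 = 1*183 + 10, so a_2 = 1.
  183 = 18*10 + 3, so a_3 = 18.
  10 = 3*3 + 1, so a_4 = 3.
  3 = 3*1 + 0, so a_5 = 3.
so x = [3; 1, 1, 18, 3, 3].
Convergents (p_i = a_i*p_{i-1} + p_{i-2}, q_i = a_i*q_{i-1} + q_{i-2} with p_{-2}=0, p_{-1}=1, q_{-2}=1, q_{-1}=0), until the denominator exceeds 45:
  i=0: a_0=3, p_0 = 3*1 + 0 = 3, q_0 = 3*0 + 1 = 1.
  i=1: a_1=1, p_1 = 1*3 + 1 = 4, q_1 = 1*1 + 0 = 1.
  i=2: a_2=1, p_2 = 1*4 + 3 = 7, q_2 = 1*1 + 1 = 2.
  i=3: a_3=18, p_3 = 18*7 + 4 = 130, q_3 = 18*2 + 1 = 37.
  i=4: a_4=3, p_4 = 3*130 + 7 = 397, q_4 = 3*37 + 2 = 113.
q_4 = 113 > 45, so the last convergent with denominator <= 45 is p_3/q_3 = 130/37.
The closest fraction with denominator <= 45 is either p_3/q_3 or the intermediate fraction (k*p_3 + p_2)/(k*q_3 + q_2) with the largest k >= 1 whose denominator stays <= 45; these approach x as k grows, and every other convergent or intermediate fraction in range is farther away.
Largest k: floor((45 - q_2)/q_3) = floor((45 - 2)/37) = 1.
That gives (1*130 + 7)/(1*37 + 2) = 137/39.
Compare the errors: |x - 130/37| = |1321*37 - 130*376|/(376*37) = 3/13912, and |x - 137/39| = |1321*39 - 137*376|/(376*39) = 7/14664.
Cross-multiplying, 3*14664 = 43992 < 97384 = 7*13912, so 3/13912 is smaller: the convergent 130/37 is closer to x than 137/39.

130/37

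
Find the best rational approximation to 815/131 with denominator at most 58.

56/9

Expand x = 815/131 as a continued fraction with the Euclidean algorithm:
  815 = 6*131 + 29, so a_0 = 6.
  131 = 4*29 + 15, so a_1 = 4.
  29 = 1*15 + 14, so a_2 = 1.
  15 = 1*14 + 1, so a_3 = 1.
  14 = 14*1 + 0, so a_4 = 14.
so x = [6; 4, 1, 1, 14].
Convergents (p_i = a_i*p_{i-1} + p_{i-2}, q_i = a_i*q_{i-1} + q_{i-2} with p_{-2}=0, p_{-1}=1, q_{-2}=1, q_{-1}=0), until the denominator exceeds 58:
  i=0: a_0=6, p_0 = 6*1 + 0 = 6, q_0 = 6*0 + 1 = 1.
  i=1: a_1=4, p_1 = 4*6 + 1 = 25, q_1 = 4*1 + 0 = 4.
  i=2: a_2=1, p_2 = 1*25 + 6 = 31, q_2 = 1*4 + 1 = 5.
  i=3: a_3=1, p_3 = 1*31 + 25 = 56, q_3 = 1*5 + 4 = 9.
  i=4: a_4=14, p_4 = 14*56 + 31 = 815, q_4 = 14*9 + 5 = 131.
q_4 = 131 > 58, so the last convergent with denominator <= 58 is p_3/q_3 = 56/9.
The closest fraction with denominator <= 58 is either p_3/q_3 or the intermediate fraction (k*p_3 + p_2)/(k*q_3 + q_2) with the largest k >= 1 whose denominator stays <= 58; these approach x as k grows, and every other convergent or intermediate fraction in range is farther away.
Largest k: floor((58 - q_2)/q_3) = floor((58 - 5)/9) = 5.
That gives (5*56 + 31)/(5*9 + 5) = 311/50.
Compare the errors: |x - 56/9| = |815*9 - 56*131|/(131*9) = 1/1179, and |x - 311/50| = |815*50 - 311*131|/(131*50) = 9/6550.
Cross-multiplying, 1*6550 = 6550 < 10611 = 9*1179, so 1/1179 is smaller: the convergent 56/9 is closer to x than 311/50.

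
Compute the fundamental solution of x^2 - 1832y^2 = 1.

(x, y) = (22899, 535)

First expand sqrt(1832) as a continued fraction. With x_i = (sqrt(1832) + m_i)/d_i and (m_0, d_0) = (0, 1): a_0 = floor(sqrt(1832)) = 42, since 42^2 = 1764 <= 1832 < 1849 = 43^2.
Iterate m_{i+1} = d_i*a_i - m_i, d_{i+1} = (1832 - m_{i+1}^2)/d_i, a_{i+1} = floor((a_0 + m_{i+1})/d_{i+1}):
  m_1 = 1*42 - 0 = 42, d_1 = (1832 - 42^2)/1 = 68/1 = 68, a_1 = floor((42 + 42)/68) = 1.
  m_2 = 68*1 - 42 = 26, d_2 = (1832 - 26^2)/68 = 1156/68 = 17, a_2 = floor((42 + 26)/17) = 4.
  m_3 = 17*4 - 26 = 42, d_3 = (1832 - 42^2)/17 = 68/17 = 4, a_3 = floor((42 + 42)/4) = 21.
  m_4 = 4*21 - 42 = 42, d_4 = (1832 - 42^2)/4 = 68/4 = 17, a_4 = floor((42 + 42)/17) = 4.
  m_5 = 17*4 - 42 = 26, d_5 = (1832 - 26^2)/17 = 1156/17 = 68, a_5 = floor((42 + 26)/68) = 1.
  m_6 = 68*1 - 26 = 42, d_6 = (1832 - 42^2)/68 = 68/68 = 1, a_6 = floor((42 + 42)/1) = 84.
  m_7 = 1*84 - 42 = 42, d_7 = (1832 - 42^2)/1 = 68/1 = 68: (m_7, d_7) = (m_1, d_1) = (42, 68), so from here the quotients repeat a_1, ..., a_6; the period length is 6.
So sqrt(1832) = [42; (1, 4, 21, 4, 1, 84)] with period length k = 6.
k is even, so the fundamental solution of x^2 - 1832y^2 = 1 is (p_{k-1}, q_{k-1}) = (p_5, q_5); compute convergents through index 5.
Convergents (p_i = a_i*p_{i-1} + p_{i-2}, q_i = a_i*q_{i-1} + q_{i-2} with p_{-2}=0, p_{-1}=1, q_{-2}=1, q_{-1}=0):
  i=0: a_0=42, p_0 = 42*1 + 0 = 42, q_0 = 42*0 + 1 = 1.
  i=1: a_1=1, p_1 = 1*42 + 1 = 43, q_1 = 1*1 + 0 = 1.
  i=2: a_2=4, p_2 = 4*43 + 42 = 214, q_2 = 4*1 + 1 = 5.
  i=3: a_3=21, p_3 = 21*214 + 43 = 4537, q_3 = 21*5 + 1 = 106.
  i=4: a_4=4, p_4 = 4*4537 + 214 = 18362, q_4 = 4*106 + 5 = 429.
  i=5: a_5=1, p_5 = 1*18362 + 4537 = 22899, q_5 = 1*429 + 106 = 535.
Check: 22899^2 - 1832*535^2 = 524364201 - 524364200 = 1, so (x, y) = (22899, 535) solves the equation, and by the theorem it is the least positive solution.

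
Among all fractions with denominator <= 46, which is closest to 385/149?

31/12

Expand x = 385/149 as a continued fraction with the Euclidean algorithm:
  385 = 2*149 + 87, so a_0 = 2.
  149 = 1*87 + 62, so a_1 = 1.
  87 = 1*62 + 25, so a_2 = 1.
  62 = 2*25 + 12, so a_3 = 2.
  25 = 2*12 + 1, so a_4 = 2.
  12 = 12*1 + 0, so a_5 = 12.
so x = [2; 1, 1, 2, 2, 12].
Convergents (p_i = a_i*p_{i-1} + p_{i-2}, q_i = a_i*q_{i-1} + q_{i-2} with p_{-2}=0, p_{-1}=1, q_{-2}=1, q_{-1}=0), until the denominator exceeds 46:
  i=0: a_0=2, p_0 = 2*1 + 0 = 2, q_0 = 2*0 + 1 = 1.
  i=1: a_1=1, p_1 = 1*2 + 1 = 3, q_1 = 1*1 + 0 = 1.
  i=2: a_2=1, p_2 = 1*3 + 2 = 5, q_2 = 1*1 + 1 = 2.
  i=3: a_3=2, p_3 = 2*5 + 3 = 13, q_3 = 2*2 + 1 = 5.
  i=4: a_4=2, p_4 = 2*13 + 5 = 31, q_4 = 2*5 + 2 = 12.
  i=5: a_5=12, p_5 = 12*31 + 13 = 385, q_5 = 12*12 + 5 = 149.
q_5 = 149 > 46, so the last convergent with denominator <= 46 is p_4/q_4 = 31/12.
The closest fraction with denominator <= 46 is either p_4/q_4 or the intermediate fraction (k*p_4 + p_3)/(k*q_4 + q_3) with the largest k >= 1 whose denominator stays <= 46; these approach x as k grows, and every other convergent or intermediate fraction in range is farther away.
Largest k: floor((46 - q_3)/q_4) = floor((46 - 5)/12) = 3.
That gives (3*31 + 13)/(3*12 + 5) = 106/41.
Compare the errors: |x - 31/12| = |385*12 - 31*149|/(149*12) = 1/1788, and |x - 106/41| = |385*41 - 106*149|/(149*41) = 9/6109.
Cross-multiplying, 1*6109 = 6109 < 16092 = 9*1788, so 1/1788 is smaller: the convergent 31/12 is closer to x than 106/41.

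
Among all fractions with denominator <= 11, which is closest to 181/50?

29/8

Expand x = 181/50 as a continued fraction with the Euclidean algorithm:
  181 = 3*50 + 31, so a_0 = 3.
  50 = 1*31 + 19, so a_1 = 1.
  31 = 1*19 + 12, so a_2 = 1.
  19 = 1*12 + 7, so a_3 = 1.
  12 = 1*7 + 5, so a_4 = 1.
  7 = 1*5 + 2, so a_5 = 1.
  5 = 2*2 + 1, so a_6 = 2.
  2 = 2*1 + 0, so a_7 = 2.
so x = [3; 1, 1, 1, 1, 1, 2, 2].
Convergents (p_i = a_i*p_{i-1} + p_{i-2}, q_i = a_i*q_{i-1} + q_{i-2} with p_{-2}=0, p_{-1}=1, q_{-2}=1, q_{-1}=0), until the denominator exceeds 11:
  i=0: a_0=3, p_0 = 3*1 + 0 = 3, q_0 = 3*0 + 1 = 1.
  i=1: a_1=1, p_1 = 1*3 + 1 = 4, q_1 = 1*1 + 0 = 1.
  i=2: a_2=1, p_2 = 1*4 + 3 = 7, q_2 = 1*1 + 1 = 2.
  i=3: a_3=1, p_3 = 1*7 + 4 = 11, q_3 = 1*2 + 1 = 3.
  i=4: a_4=1, p_4 = 1*11 + 7 = 18, q_4 = 1*3 + 2 = 5.
  i=5: a_5=1, p_5 = 1*18 + 11 = 29, q_5 = 1*5 + 3 = 8.
  i=6: a_6=2, p_6 = 2*29 + 18 = 76, q_6 = 2*8 + 5 = 21.
q_6 = 21 > 11, so the last convergent with denominator <= 11 is p_5/q_5 = 29/8.
The closest fraction with denominator <= 11 is either p_5/q_5 or the intermediate fraction (k*p_5 + p_4)/(k*q_5 + q_4) with the largest k >= 1 whose denominator stays <= 11; these approach x as k grows, and every other convergent or intermediate fraction in range is farther away.
Largest k: floor((11 - q_4)/q_5) = floor((11 - 5)/8) = 0.
Since k = 0, no intermediate fraction beyond p_5/q_5 has denominator <= 11, so the convergent 29/8 is the closest (its error is |181*8 - 29*50|/(50*8) = 2/400).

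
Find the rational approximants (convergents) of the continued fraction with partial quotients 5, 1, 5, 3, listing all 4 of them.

5/1, 6/1, 35/6, 111/19

Using the convergent recurrence p_i = a_i*p_{i-1} + p_{i-2}, q_i = a_i*q_{i-1} + q_{i-2} with p_{-2}=0, p_{-1}=1, q_{-2}=1, q_{-1}=0:
  i=0: a_0=5, p_0 = 5*1 + 0 = 5, q_0 = 5*0 + 1 = 1.
  i=1: a_1=1, p_1 = 1*5 + 1 = 6, q_1 = 1*1 + 0 = 1.
  i=2: a_2=5, p_2 = 5*6 + 5 = 35, q_2 = 5*1 + 1 = 6.
  i=3: a_3=3, p_3 = 3*35 + 6 = 111, q_3 = 3*6 + 1 = 19.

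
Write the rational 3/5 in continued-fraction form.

Run the Euclidean algorithm on 3 and 5; the successive quotients are the partial quotients a_0, a_1, ... (each step inverts the fractional part left over by the previous one):
  3 = 0*5 + 3, so a_0 = 0.
  5 = 1*3 + 2, so a_1 = 1.
  3 = 1*2 + 1, so a_2 = 1.
  2 = 2*1 + 0, so a_3 = 2.
The remainder reaches 0 after 4 divisions, so the expansion has 4 partial quotients, read off in order.

[0; 1, 1, 2]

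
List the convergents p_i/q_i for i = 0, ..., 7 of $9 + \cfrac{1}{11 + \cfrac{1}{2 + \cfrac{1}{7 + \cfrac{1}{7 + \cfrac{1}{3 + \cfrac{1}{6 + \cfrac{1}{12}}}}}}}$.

Using the convergent recurrence p_i = a_i*p_{i-1} + p_{i-2}, q_i = a_i*q_{i-1} + q_{i-2} with p_{-2}=0, p_{-1}=1, q_{-2}=1, q_{-1}=0:
  i=0: a_0=9, p_0 = 9*1 + 0 = 9, q_0 = 9*0 + 1 = 1.
  i=1: a_1=11, p_1 = 11*9 + 1 = 100, q_1 = 11*1 + 0 = 11.
  i=2: a_2=2, p_2 = 2*100 + 9 = 209, q_2 = 2*11 + 1 = 23.
  i=3: a_3=7, p_3 = 7*209 + 100 = 1563, q_3 = 7*23 + 11 = 172.
  i=4: a_4=7, p_4 = 7*1563 + 209 = 11150, q_4 = 7*172 + 23 = 1227.
  i=5: a_5=3, p_5 = 3*11150 + 1563 = 35013, q_5 = 3*1227 + 172 = 3853.
  i=6: a_6=6, p_6 = 6*35013 + 11150 = 221228, q_6 = 6*3853 + 1227 = 24345.
  i=7: a_7=12, p_7 = 12*221228 + 35013 = 2689749, q_7 = 12*24345 + 3853 = 295993.

9/1, 100/11, 209/23, 1563/172, 11150/1227, 35013/3853, 221228/24345, 2689749/295993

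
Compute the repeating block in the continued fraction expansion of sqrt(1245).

[35; (3, 1, 1, 17, 14, 17, 1, 1, 3, 70)]

Write x_i = (sqrt(1245) + m_i)/d_i with (m_0, d_0) = (0, 1). a_0 = floor(sqrt(1245)) = 35, since 35^2 = 1225 <= 1245 < 1296 = 36^2.
Iterate m_{i+1} = d_i*a_i - m_i, d_{i+1} = (1245 - m_{i+1}^2)/d_i, a_{i+1} = floor((a_0 + m_{i+1})/d_{i+1}):
  m_1 = 1*35 - 0 = 35, d_1 = (1245 - 35^2)/1 = 20/1 = 20, a_1 = floor((35 + 35)/20) = 3.
  m_2 = 20*3 - 35 = 25, d_2 = (1245 - 25^2)/20 = 620/20 = 31, a_2 = floor((35 + 25)/31) = 1.
  m_3 = 31*1 - 25 = 6, d_3 = (1245 - 6^2)/31 = 1209/31 = 39, a_3 = floor((35 + 6)/39) = 1.
  m_4 = 39*1 - 6 = 33, d_4 = (1245 - 33^2)/39 = 156/39 = 4, a_4 = floor((35 + 33)/4) = 17.
  m_5 = 4*17 - 33 = 35, d_5 = (1245 - 35^2)/4 = 20/4 = 5, a_5 = floor((35 + 35)/5) = 14.
  m_6 = 5*14 - 35 = 35, d_6 = (1245 - 35^2)/5 = 20/5 = 4, a_6 = floor((35 + 35)/4) = 17.
  m_7 = 4*17 - 35 = 33, d_7 = (1245 - 33^2)/4 = 156/4 = 39, a_7 = floor((35 + 33)/39) = 1.
  m_8 = 39*1 - 33 = 6, d_8 = (1245 - 6^2)/39 = 1209/39 = 31, a_8 = floor((35 + 6)/31) = 1.
  m_9 = 31*1 - 6 = 25, d_9 = (1245 - 25^2)/31 = 620/31 = 20, a_9 = floor((35 + 25)/20) = 3.
  m_10 = 20*3 - 25 = 35, d_10 = (1245 - 35^2)/20 = 20/20 = 1, a_10 = floor((35 + 35)/1) = 70.
  m_11 = 1*70 - 35 = 35, d_11 = (1245 - 35^2)/1 = 20/1 = 20: (m_11, d_11) = (m_1, d_1) = (35, 20), so from here the quotients repeat a_1, ..., a_10; the period length is 10.
Hence the expansion of sqrt(1245) is a_0 = 35 followed by the repeating block 3, 1, 1, 17, 14, 17, 1, 1, 3, 70 (period 10).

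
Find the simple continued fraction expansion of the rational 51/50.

Run the Euclidean algorithm on 51 and 50; the successive quotients are the partial quotients a_0, a_1, ... (each step inverts the fractional part left over by the previous one):
  51 = 1*50 + 1, so a_0 = 1.
  50 = 50*1 + 0, so a_1 = 50.
The remainder reaches 0 after 2 divisions, so the expansion has 2 partial quotients, read off in order.

[1; 50]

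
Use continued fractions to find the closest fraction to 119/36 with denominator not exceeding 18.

43/13

Expand x = 119/36 as a continued fraction with the Euclidean algorithm:
  119 = 3*36 + 11, so a_0 = 3.
  36 = 3*11 + 3, so a_1 = 3.
  11 = 3*3 + 2, so a_2 = 3.
  3 = 1*2 + 1, so a_3 = 1.
  2 = 2*1 + 0, so a_4 = 2.
so x = [3; 3, 3, 1, 2].
Convergents (p_i = a_i*p_{i-1} + p_{i-2}, q_i = a_i*q_{i-1} + q_{i-2} with p_{-2}=0, p_{-1}=1, q_{-2}=1, q_{-1}=0), until the denominator exceeds 18:
  i=0: a_0=3, p_0 = 3*1 + 0 = 3, q_0 = 3*0 + 1 = 1.
  i=1: a_1=3, p_1 = 3*3 + 1 = 10, q_1 = 3*1 + 0 = 3.
  i=2: a_2=3, p_2 = 3*10 + 3 = 33, q_2 = 3*3 + 1 = 10.
  i=3: a_3=1, p_3 = 1*33 + 10 = 43, q_3 = 1*10 + 3 = 13.
  i=4: a_4=2, p_4 = 2*43 + 33 = 119, q_4 = 2*13 + 10 = 36.
q_4 = 36 > 18, so the last convergent with denominator <= 18 is p_3/q_3 = 43/13.
The closest fraction with denominator <= 18 is either p_3/q_3 or the intermediate fraction (k*p_3 + p_2)/(k*q_3 + q_2) with the largest k >= 1 whose denominator stays <= 18; these approach x as k grows, and every other convergent or intermediate fraction in range is farther away.
Largest k: floor((18 - q_2)/q_3) = floor((18 - 10)/13) = 0.
Since k = 0, no intermediate fraction beyond p_3/q_3 has denominator <= 18, so the convergent 43/13 is the closest (its error is |119*13 - 43*36|/(36*13) = 1/468).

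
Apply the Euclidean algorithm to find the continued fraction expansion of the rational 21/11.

[1; 1, 10]

Run the Euclidean algorithm on 21 and 11; the successive quotients are the partial quotients a_0, a_1, ... (each step inverts the fractional part left over by the previous one):
  21 = 1*11 + 10, so a_0 = 1.
  11 = 1*10 + 1, so a_1 = 1.
  10 = 10*1 + 0, so a_2 = 10.
The remainder reaches 0 after 3 divisions, so the expansion has 3 partial quotients, read off in order.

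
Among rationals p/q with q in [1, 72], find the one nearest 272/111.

174/71

Expand x = 272/111 as a continued fraction with the Euclidean algorithm:
  272 = 2*111 + 50, so a_0 = 2.
  111 = 2*50 + 11, so a_1 = 2.
  50 = 4*11 + 6, so a_2 = 4.
  11 = 1*6 + 5, so a_3 = 1.
  6 = 1*5 + 1, so a_4 = 1.
  5 = 5*1 + 0, so a_5 = 5.
so x = [2; 2, 4, 1, 1, 5].
Convergents (p_i = a_i*p_{i-1} + p_{i-2}, q_i = a_i*q_{i-1} + q_{i-2} with p_{-2}=0, p_{-1}=1, q_{-2}=1, q_{-1}=0), until the denominator exceeds 72:
  i=0: a_0=2, p_0 = 2*1 + 0 = 2, q_0 = 2*0 + 1 = 1.
  i=1: a_1=2, p_1 = 2*2 + 1 = 5, q_1 = 2*1 + 0 = 2.
  i=2: a_2=4, p_2 = 4*5 + 2 = 22, q_2 = 4*2 + 1 = 9.
  i=3: a_3=1, p_3 = 1*22 + 5 = 27, q_3 = 1*9 + 2 = 11.
  i=4: a_4=1, p_4 = 1*27 + 22 = 49, q_4 = 1*11 + 9 = 20.
  i=5: a_5=5, p_5 = 5*49 + 27 = 272, q_5 = 5*20 + 11 = 111.
q_5 = 111 > 72, so the last convergent with denominator <= 72 is p_4/q_4 = 49/20.
The closest fraction with denominator <= 72 is either p_4/q_4 or the intermediate fraction (k*p_4 + p_3)/(k*q_4 + q_3) with the largest k >= 1 whose denominator stays <= 72; these approach x as k grows, and every other convergent or intermediate fraction in range is farther away.
Largest k: floor((72 - q_3)/q_4) = floor((72 - 11)/20) = 3.
That gives (3*49 + 27)/(3*20 + 11) = 174/71.
Compare the errors: |x - 49/20| = |272*20 - 49*111|/(111*20) = 1/2220, and |x - 174/71| = |272*71 - 174*111|/(111*71) = 2/7881.
Cross-multiplying, 2*2220 = 4440 < 7881 = 1*7881, so 2/7881 is smaller: the intermediate fraction 174/71 is closer to x than 49/20.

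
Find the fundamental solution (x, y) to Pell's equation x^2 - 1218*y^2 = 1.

(x, y) = (349, 10)

First expand sqrt(1218) as a continued fraction. With x_i = (sqrt(1218) + m_i)/d_i and (m_0, d_0) = (0, 1): a_0 = floor(sqrt(1218)) = 34, since 34^2 = 1156 <= 1218 < 1225 = 35^2.
Iterate m_{i+1} = d_i*a_i - m_i, d_{i+1} = (1218 - m_{i+1}^2)/d_i, a_{i+1} = floor((a_0 + m_{i+1})/d_{i+1}):
  m_1 = 1*34 - 0 = 34, d_1 = (1218 - 34^2)/1 = 62/1 = 62, a_1 = floor((34 + 34)/62) = 1.
  m_2 = 62*1 - 34 = 28, d_2 = (1218 - 28^2)/62 = 434/62 = 7, a_2 = floor((34 + 28)/7) = 8.
  m_3 = 7*8 - 28 = 28, d_3 = (1218 - 28^2)/7 = 434/7 = 62, a_3 = floor((34 + 28)/62) = 1.
  m_4 = 62*1 - 28 = 34, d_4 = (1218 - 34^2)/62 = 62/62 = 1, a_4 = floor((34 + 34)/1) = 68.
  m_5 = 1*68 - 34 = 34, d_5 = (1218 - 34^2)/1 = 62/1 = 62: (m_5, d_5) = (m_1, d_1) = (34, 62), so from here the quotients repeat a_1, ..., a_4; the period length is 4.
So sqrt(1218) = [34; (1, 8, 1, 68)] with period length k = 4.
k is even, so the fundamental solution of x^2 - 1218y^2 = 1 is (p_{k-1}, q_{k-1}) = (p_3, q_3); compute convergents through index 3.
Convergents (p_i = a_i*p_{i-1} + p_{i-2}, q_i = a_i*q_{i-1} + q_{i-2} with p_{-2}=0, p_{-1}=1, q_{-2}=1, q_{-1}=0):
  i=0: a_0=34, p_0 = 34*1 + 0 = 34, q_0 = 34*0 + 1 = 1.
  i=1: a_1=1, p_1 = 1*34 + 1 = 35, q_1 = 1*1 + 0 = 1.
  i=2: a_2=8, p_2 = 8*35 + 34 = 314, q_2 = 8*1 + 1 = 9.
  i=3: a_3=1, p_3 = 1*314 + 35 = 349, q_3 = 1*9 + 1 = 10.
Check: 349^2 - 1218*10^2 = 121801 - 121800 = 1, so (x, y) = (349, 10) solves the equation, and by the theorem it is the least positive solution.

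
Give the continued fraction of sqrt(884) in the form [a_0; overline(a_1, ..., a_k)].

[29; overline(1, 2, 1, 2, 1, 2, 1, 58)]

Write x_i = (sqrt(884) + m_i)/d_i with (m_0, d_0) = (0, 1). a_0 = floor(sqrt(884)) = 29, since 29^2 = 841 <= 884 < 900 = 30^2.
Iterate m_{i+1} = d_i*a_i - m_i, d_{i+1} = (884 - m_{i+1}^2)/d_i, a_{i+1} = floor((a_0 + m_{i+1})/d_{i+1}):
  m_1 = 1*29 - 0 = 29, d_1 = (884 - 29^2)/1 = 43/1 = 43, a_1 = floor((29 + 29)/43) = 1.
  m_2 = 43*1 - 29 = 14, d_2 = (884 - 14^2)/43 = 688/43 = 16, a_2 = floor((29 + 14)/16) = 2.
  m_3 = 16*2 - 14 = 18, d_3 = (884 - 18^2)/16 = 560/16 = 35, a_3 = floor((29 + 18)/35) = 1.
  m_4 = 35*1 - 18 = 17, d_4 = (884 - 17^2)/35 = 595/35 = 17, a_4 = floor((29 + 17)/17) = 2.
  m_5 = 17*2 - 17 = 17, d_5 = (884 - 17^2)/17 = 595/17 = 35, a_5 = floor((29 + 17)/35) = 1.
  m_6 = 35*1 - 17 = 18, d_6 = (884 - 18^2)/35 = 560/35 = 16, a_6 = floor((29 + 18)/16) = 2.
  m_7 = 16*2 - 18 = 14, d_7 = (884 - 14^2)/16 = 688/16 = 43, a_7 = floor((29 + 14)/43) = 1.
  m_8 = 43*1 - 14 = 29, d_8 = (884 - 29^2)/43 = 43/43 = 1, a_8 = floor((29 + 29)/1) = 58.
  m_9 = 1*58 - 29 = 29, d_9 = (884 - 29^2)/1 = 43/1 = 43: (m_9, d_9) = (m_1, d_1) = (29, 43), so from here the quotients repeat a_1, ..., a_8; the period length is 8.
Hence the expansion of sqrt(884) is a_0 = 29 followed by the repeating block 1, 2, 1, 2, 1, 2, 1, 58 (period 8).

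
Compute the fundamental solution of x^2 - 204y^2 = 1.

(x, y) = (4999, 350)

First expand sqrt(204) as a continued fraction. With x_i = (sqrt(204) + m_i)/d_i and (m_0, d_0) = (0, 1): a_0 = floor(sqrt(204)) = 14, since 14^2 = 196 <= 204 < 225 = 15^2.
Iterate m_{i+1} = d_i*a_i - m_i, d_{i+1} = (204 - m_{i+1}^2)/d_i, a_{i+1} = floor((a_0 + m_{i+1})/d_{i+1}):
  m_1 = 1*14 - 0 = 14, d_1 = (204 - 14^2)/1 = 8/1 = 8, a_1 = floor((14 + 14)/8) = 3.
  m_2 = 8*3 - 14 = 10, d_2 = (204 - 10^2)/8 = 104/8 = 13, a_2 = floor((14 + 10)/13) = 1.
  m_3 = 13*1 - 10 = 3, d_3 = (204 - 3^2)/13 = 195/13 = 15, a_3 = floor((14 + 3)/15) = 1.
  m_4 = 15*1 - 3 = 12, d_4 = (204 - 12^2)/15 = 60/15 = 4, a_4 = floor((14 + 12)/4) = 6.
  m_5 = 4*6 - 12 = 12, d_5 = (204 - 12^2)/4 = 60/4 = 15, a_5 = floor((14 + 12)/15) = 1.
  m_6 = 15*1 - 12 = 3, d_6 = (204 - 3^2)/15 = 195/15 = 13, a_6 = floor((14 + 3)/13) = 1.
  m_7 = 13*1 - 3 = 10, d_7 = (204 - 10^2)/13 = 104/13 = 8, a_7 = floor((14 + 10)/8) = 3.
  m_8 = 8*3 - 10 = 14, d_8 = (204 - 14^2)/8 = 8/8 = 1, a_8 = floor((14 + 14)/1) = 28.
  m_9 = 1*28 - 14 = 14, d_9 = (204 - 14^2)/1 = 8/1 = 8: (m_9, d_9) = (m_1, d_1) = (14, 8), so from here the quotients repeat a_1, ..., a_8; the period length is 8.
So sqrt(204) = [14; (3, 1, 1, 6, 1, 1, 3, 28)] with period length k = 8.
k is even, so the fundamental solution of x^2 - 204y^2 = 1 is (p_{k-1}, q_{k-1}) = (p_7, q_7); compute convergents through index 7.
Convergents (p_i = a_i*p_{i-1} + p_{i-2}, q_i = a_i*q_{i-1} + q_{i-2} with p_{-2}=0, p_{-1}=1, q_{-2}=1, q_{-1}=0):
  i=0: a_0=14, p_0 = 14*1 + 0 = 14, q_0 = 14*0 + 1 = 1.
  i=1: a_1=3, p_1 = 3*14 + 1 = 43, q_1 = 3*1 + 0 = 3.
  i=2: a_2=1, p_2 = 1*43 + 14 = 57, q_2 = 1*3 + 1 = 4.
  i=3: a_3=1, p_3 = 1*57 + 43 = 100, q_3 = 1*4 + 3 = 7.
  i=4: a_4=6, p_4 = 6*100 + 57 = 657, q_4 = 6*7 + 4 = 46.
  i=5: a_5=1, p_5 = 1*657 + 100 = 757, q_5 = 1*46 + 7 = 53.
  i=6: a_6=1, p_6 = 1*757 + 657 = 1414, q_6 = 1*53 + 46 = 99.
  i=7: a_7=3, p_7 = 3*1414 + 757 = 4999, q_7 = 3*99 + 53 = 350.
Check: 4999^2 - 204*350^2 = 24990001 - 24990000 = 1, so (x, y) = (4999, 350) solves the equation, and by the theorem it is the least positive solution.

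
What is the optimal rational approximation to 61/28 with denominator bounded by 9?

13/6

Expand x = 61/28 as a continued fraction with the Euclidean algorithm:
  61 = 2*28 + 5, so a_0 = 2.
  28 = 5*5 + 3, so a_1 = 5.
  5 = 1*3 + 2, so a_2 = 1.
  3 = 1*2 + 1, so a_3 = 1.
  2 = 2*1 + 0, so a_4 = 2.
so x = [2; 5, 1, 1, 2].
Convergents (p_i = a_i*p_{i-1} + p_{i-2}, q_i = a_i*q_{i-1} + q_{i-2} with p_{-2}=0, p_{-1}=1, q_{-2}=1, q_{-1}=0), until the denominator exceeds 9:
  i=0: a_0=2, p_0 = 2*1 + 0 = 2, q_0 = 2*0 + 1 = 1.
  i=1: a_1=5, p_1 = 5*2 + 1 = 11, q_1 = 5*1 + 0 = 5.
  i=2: a_2=1, p_2 = 1*11 + 2 = 13, q_2 = 1*5 + 1 = 6.
  i=3: a_3=1, p_3 = 1*13 + 11 = 24, q_3 = 1*6 + 5 = 11.
q_3 = 11 > 9, so the last convergent with denominator <= 9 is p_2/q_2 = 13/6.
The closest fraction with denominator <= 9 is either p_2/q_2 or the intermediate fraction (k*p_2 + p_1)/(k*q_2 + q_1) with the largest k >= 1 whose denominator stays <= 9; these approach x as k grows, and every other convergent or intermediate fraction in range is farther away.
Largest k: floor((9 - q_1)/q_2) = floor((9 - 5)/6) = 0.
Since k = 0, no intermediate fraction beyond p_2/q_2 has denominator <= 9, so the convergent 13/6 is the closest (its error is |61*6 - 13*28|/(28*6) = 2/168).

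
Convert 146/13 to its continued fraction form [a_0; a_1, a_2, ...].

Run the Euclidean algorithm on 146 and 13; the successive quotients are the partial quotients a_0, a_1, ... (each step inverts the fractional part left over by the previous one):
  146 = 11*13 + 3, so a_0 = 11.
  13 = 4*3 + 1, so a_1 = 4.
  3 = 3*1 + 0, so a_2 = 3.
The remainder reaches 0 after 3 divisions, so the expansion has 3 partial quotients, read off in order.

[11; 4, 3]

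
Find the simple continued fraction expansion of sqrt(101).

Write x_i = (sqrt(101) + m_i)/d_i with (m_0, d_0) = (0, 1). a_0 = floor(sqrt(101)) = 10, since 10^2 = 100 <= 101 < 121 = 11^2.
Iterate m_{i+1} = d_i*a_i - m_i, d_{i+1} = (101 - m_{i+1}^2)/d_i, a_{i+1} = floor((a_0 + m_{i+1})/d_{i+1}):
  m_1 = 1*10 - 0 = 10, d_1 = (101 - 10^2)/1 = 1/1 = 1, a_1 = floor((10 + 10)/1) = 20.
  m_2 = 1*20 - 10 = 10, d_2 = (101 - 10^2)/1 = 1/1 = 1: (m_2, d_2) = (m_1, d_1) = (10, 1), so from here the quotient a_1 repeats; the period length is 1.
Hence the expansion of sqrt(101) is a_0 = 10 followed by the repeating block 20 (period 1).

[10; (20)]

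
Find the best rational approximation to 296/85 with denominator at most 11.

7/2

Expand x = 296/85 as a continued fraction with the Euclidean algorithm:
  296 = 3*85 + 41, so a_0 = 3.
  85 = 2*41 + 3, so a_1 = 2.
  41 = 13*3 + 2, so a_2 = 13.
  3 = 1*2 + 1, so a_3 = 1.
  2 = 2*1 + 0, so a_4 = 2.
so x = [3; 2, 13, 1, 2].
Convergents (p_i = a_i*p_{i-1} + p_{i-2}, q_i = a_i*q_{i-1} + q_{i-2} with p_{-2}=0, p_{-1}=1, q_{-2}=1, q_{-1}=0), until the denominator exceeds 11:
  i=0: a_0=3, p_0 = 3*1 + 0 = 3, q_0 = 3*0 + 1 = 1.
  i=1: a_1=2, p_1 = 2*3 + 1 = 7, q_1 = 2*1 + 0 = 2.
  i=2: a_2=13, p_2 = 13*7 + 3 = 94, q_2 = 13*2 + 1 = 27.
q_2 = 27 > 11, so the last convergent with denominator <= 11 is p_1/q_1 = 7/2.
The closest fraction with denominator <= 11 is either p_1/q_1 or the intermediate fraction (k*p_1 + p_0)/(k*q_1 + q_0) with the largest k >= 1 whose denominator stays <= 11; these approach x as k grows, and every other convergent or intermediate fraction in range is farther away.
Largest k: floor((11 - q_0)/q_1) = floor((11 - 1)/2) = 5.
That gives (5*7 + 3)/(5*2 + 1) = 38/11.
Compare the errors: |x - 7/2| = |296*2 - 7*85|/(85*2) = 3/170, and |x - 38/11| = |296*11 - 38*85|/(85*11) = 26/935.
Cross-multiplying, 3*935 = 2805 < 4420 = 26*170, so 3/170 is smaller: the convergent 7/2 is closer to x than 38/11.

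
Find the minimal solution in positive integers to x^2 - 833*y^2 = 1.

First expand sqrt(833) as a continued fraction. With x_i = (sqrt(833) + m_i)/d_i and (m_0, d_0) = (0, 1): a_0 = floor(sqrt(833)) = 28, since 28^2 = 784 <= 833 < 841 = 29^2.
Iterate m_{i+1} = d_i*a_i - m_i, d_{i+1} = (833 - m_{i+1}^2)/d_i, a_{i+1} = floor((a_0 + m_{i+1})/d_{i+1}):
  m_1 = 1*28 - 0 = 28, d_1 = (833 - 28^2)/1 = 49/1 = 49, a_1 = floor((28 + 28)/49) = 1.
  m_2 = 49*1 - 28 = 21, d_2 = (833 - 21^2)/49 = 392/49 = 8, a_2 = floor((28 + 21)/8) = 6.
  m_3 = 8*6 - 21 = 27, d_3 = (833 - 27^2)/8 = 104/8 = 13, a_3 = floor((28 + 27)/13) = 4.
  m_4 = 13*4 - 27 = 25, d_4 = (833 - 25^2)/13 = 208/13 = 16, a_4 = floor((28 + 25)/16) = 3.
  m_5 = 16*3 - 25 = 23, d_5 = (833 - 23^2)/16 = 304/16 = 19, a_5 = floor((28 + 23)/19) = 2.
  m_6 = 19*2 - 23 = 15, d_6 = (833 - 15^2)/19 = 608/19 = 32, a_6 = floor((28 + 15)/32) = 1.
  m_7 = 32*1 - 15 = 17, d_7 = (833 - 17^2)/32 = 544/32 = 17, a_7 = floor((28 + 17)/17) = 2.
  m_8 = 17*2 - 17 = 17, d_8 = (833 - 17^2)/17 = 544/17 = 32, a_8 = floor((28 + 17)/32) = 1.
  m_9 = 32*1 - 17 = 15, d_9 = (833 - 15^2)/32 = 608/32 = 19, a_9 = floor((28 + 15)/19) = 2.
  m_10 = 19*2 - 15 = 23, d_10 = (833 - 23^2)/19 = 304/19 = 16, a_10 = floor((28 + 23)/16) = 3.
  m_11 = 16*3 - 23 = 25, d_11 = (833 - 25^2)/16 = 208/16 = 13, a_11 = floor((28 + 25)/13) = 4.
  m_12 = 13*4 - 25 = 27, d_12 = (833 - 27^2)/13 = 104/13 = 8, a_12 = floor((28 + 27)/8) = 6.
  m_13 = 8*6 - 27 = 21, d_13 = (833 - 21^2)/8 = 392/8 = 49, a_13 = floor((28 + 21)/49) = 1.
  m_14 = 49*1 - 21 = 28, d_14 = (833 - 28^2)/49 = 49/49 = 1, a_14 = floor((28 + 28)/1) = 56.
  m_15 = 1*56 - 28 = 28, d_15 = (833 - 28^2)/1 = 49/1 = 49: (m_15, d_15) = (m_1, d_1) = (28, 49), so from here the quotients repeat a_1, ..., a_14; the period length is 14.
So sqrt(833) = [28; (1, 6, 4, 3, 2, 1, 2, 1, 2, 3, 4, 6, 1, 56)] with period length k = 14.
k is even, so the fundamental solution of x^2 - 833y^2 = 1 is (p_{k-1}, q_{k-1}) = (p_13, q_13); compute convergents through index 13.
Convergents (p_i = a_i*p_{i-1} + p_{i-2}, q_i = a_i*q_{i-1} + q_{i-2} with p_{-2}=0, p_{-1}=1, q_{-2}=1, q_{-1}=0):
  i=0: a_0=28, p_0 = 28*1 + 0 = 28, q_0 = 28*0 + 1 = 1.
  i=1: a_1=1, p_1 = 1*28 + 1 = 29, q_1 = 1*1 + 0 = 1.
  i=2: a_2=6, p_2 = 6*29 + 28 = 202, q_2 = 6*1 + 1 = 7.
  i=3: a_3=4, p_3 = 4*202 + 29 = 837, q_3 = 4*7 + 1 = 29.
  i=4: a_4=3, p_4 = 3*837 + 202 = 2713, q_4 = 3*29 + 7 = 94.
  i=5: a_5=2, p_5 = 2*2713 + 837 = 6263, q_5 = 2*94 + 29 = 217.
  i=6: a_6=1, p_6 = 1*6263 + 2713 = 8976, q_6 = 1*217 + 94 = 311.
  i=7: a_7=2, p_7 = 2*8976 + 6263 = 24215, q_7 = 2*311 + 217 = 839.
  i=8: a_8=1, p_8 = 1*24215 + 8976 = 33191, q_8 = 1*839 + 311 = 1150.
  i=9: a_9=2, p_9 = 2*33191 + 24215 = 90597, q_9 = 2*1150 + 839 = 3139.
  i=10: a_10=3, p_10 = 3*90597 + 33191 = 304982, q_10 = 3*3139 + 1150 = 10567.
  i=11: a_11=4, p_11 = 4*304982 + 90597 = 1310525, q_11 = 4*10567 + 3139 = 45407.
  i=12: a_12=6, p_12 = 6*1310525 + 304982 = 8168132, q_12 = 6*45407 + 10567 = 283009.
  i=13: a_13=1, p_13 = 1*8168132 + 1310525 = 9478657, q_13 = 1*283009 + 45407 = 328416.
Check: 9478657^2 - 833*328416^2 = 89844938523649 - 89844938523648 = 1, so (x, y) = (9478657, 328416) solves the equation, and by the theorem it is the least positive solution.

(x, y) = (9478657, 328416)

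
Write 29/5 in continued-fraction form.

[5; 1, 4]

Run the Euclidean algorithm on 29 and 5; the successive quotients are the partial quotients a_0, a_1, ... (each step inverts the fractional part left over by the previous one):
  29 = 5*5 + 4, so a_0 = 5.
  5 = 1*4 + 1, so a_1 = 1.
  4 = 4*1 + 0, so a_2 = 4.
The remainder reaches 0 after 3 divisions, so the expansion has 3 partial quotients, read off in order.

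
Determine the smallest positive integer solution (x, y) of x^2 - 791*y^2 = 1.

First expand sqrt(791) as a continued fraction. With x_i = (sqrt(791) + m_i)/d_i and (m_0, d_0) = (0, 1): a_0 = floor(sqrt(791)) = 28, since 28^2 = 784 <= 791 < 841 = 29^2.
Iterate m_{i+1} = d_i*a_i - m_i, d_{i+1} = (791 - m_{i+1}^2)/d_i, a_{i+1} = floor((a_0 + m_{i+1})/d_{i+1}):
  m_1 = 1*28 - 0 = 28, d_1 = (791 - 28^2)/1 = 7/1 = 7, a_1 = floor((28 + 28)/7) = 8.
  m_2 = 7*8 - 28 = 28, d_2 = (791 - 28^2)/7 = 7/7 = 1, a_2 = floor((28 + 28)/1) = 56.
  m_3 = 1*56 - 28 = 28, d_3 = (791 - 28^2)/1 = 7/1 = 7: (m_3, d_3) = (m_1, d_1) = (28, 7), so from here the quotients repeat a_1, a_2; the period length is 2.
So sqrt(791) = [28; (8, 56)] with period length k = 2.
k is even, so the fundamental solution of x^2 - 791y^2 = 1 is (p_{k-1}, q_{k-1}) = (p_1, q_1); compute convergents through index 1.
Convergents (p_i = a_i*p_{i-1} + p_{i-2}, q_i = a_i*q_{i-1} + q_{i-2} with p_{-2}=0, p_{-1}=1, q_{-2}=1, q_{-1}=0):
  i=0: a_0=28, p_0 = 28*1 + 0 = 28, q_0 = 28*0 + 1 = 1.
  i=1: a_1=8, p_1 = 8*28 + 1 = 225, q_1 = 8*1 + 0 = 8.
Check: 225^2 - 791*8^2 = 50625 - 50624 = 1, so (x, y) = (225, 8) solves the equation, and by the theorem it is the least positive solution.

(x, y) = (225, 8)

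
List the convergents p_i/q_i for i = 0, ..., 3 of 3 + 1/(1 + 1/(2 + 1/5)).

3/1, 4/1, 11/3, 59/16

Using the convergent recurrence p_i = a_i*p_{i-1} + p_{i-2}, q_i = a_i*q_{i-1} + q_{i-2} with p_{-2}=0, p_{-1}=1, q_{-2}=1, q_{-1}=0:
  i=0: a_0=3, p_0 = 3*1 + 0 = 3, q_0 = 3*0 + 1 = 1.
  i=1: a_1=1, p_1 = 1*3 + 1 = 4, q_1 = 1*1 + 0 = 1.
  i=2: a_2=2, p_2 = 2*4 + 3 = 11, q_2 = 2*1 + 1 = 3.
  i=3: a_3=5, p_3 = 5*11 + 4 = 59, q_3 = 5*3 + 1 = 16.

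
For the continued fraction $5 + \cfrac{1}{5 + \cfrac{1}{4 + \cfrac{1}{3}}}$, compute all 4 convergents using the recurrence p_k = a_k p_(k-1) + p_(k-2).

Using the convergent recurrence p_i = a_i*p_{i-1} + p_{i-2}, q_i = a_i*q_{i-1} + q_{i-2} with p_{-2}=0, p_{-1}=1, q_{-2}=1, q_{-1}=0:
  i=0: a_0=5, p_0 = 5*1 + 0 = 5, q_0 = 5*0 + 1 = 1.
  i=1: a_1=5, p_1 = 5*5 + 1 = 26, q_1 = 5*1 + 0 = 5.
  i=2: a_2=4, p_2 = 4*26 + 5 = 109, q_2 = 4*5 + 1 = 21.
  i=3: a_3=3, p_3 = 3*109 + 26 = 353, q_3 = 3*21 + 5 = 68.

5/1, 26/5, 109/21, 353/68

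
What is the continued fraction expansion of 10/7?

Run the Euclidean algorithm on 10 and 7; the successive quotients are the partial quotients a_0, a_1, ... (each step inverts the fractional part left over by the previous one):
  10 = 1*7 + 3, so a_0 = 1.
  7 = 2*3 + 1, so a_1 = 2.
  3 = 3*1 + 0, so a_2 = 3.
The remainder reaches 0 after 3 divisions, so the expansion has 3 partial quotients, read off in order.

[1; 2, 3]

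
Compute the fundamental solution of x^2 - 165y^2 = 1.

First expand sqrt(165) as a continued fraction. With x_i = (sqrt(165) + m_i)/d_i and (m_0, d_0) = (0, 1): a_0 = floor(sqrt(165)) = 12, since 12^2 = 144 <= 165 < 169 = 13^2.
Iterate m_{i+1} = d_i*a_i - m_i, d_{i+1} = (165 - m_{i+1}^2)/d_i, a_{i+1} = floor((a_0 + m_{i+1})/d_{i+1}):
  m_1 = 1*12 - 0 = 12, d_1 = (165 - 12^2)/1 = 21/1 = 21, a_1 = floor((12 + 12)/21) = 1.
  m_2 = 21*1 - 12 = 9, d_2 = (165 - 9^2)/21 = 84/21 = 4, a_2 = floor((12 + 9)/4) = 5.
  m_3 = 4*5 - 9 = 11, d_3 = (165 - 11^2)/4 = 44/4 = 11, a_3 = floor((12 + 11)/11) = 2.
  m_4 = 11*2 - 11 = 11, d_4 = (165 - 11^2)/11 = 44/11 = 4, a_4 = floor((12 + 11)/4) = 5.
  m_5 = 4*5 - 11 = 9, d_5 = (165 - 9^2)/4 = 84/4 = 21, a_5 = floor((12 + 9)/21) = 1.
  m_6 = 21*1 - 9 = 12, d_6 = (165 - 12^2)/21 = 21/21 = 1, a_6 = floor((12 + 12)/1) = 24.
  m_7 = 1*24 - 12 = 12, d_7 = (165 - 12^2)/1 = 21/1 = 21: (m_7, d_7) = (m_1, d_1) = (12, 21), so from here the quotients repeat a_1, ..., a_6; the period length is 6.
So sqrt(165) = [12; (1, 5, 2, 5, 1, 24)] with period length k = 6.
k is even, so the fundamental solution of x^2 - 165y^2 = 1 is (p_{k-1}, q_{k-1}) = (p_5, q_5); compute convergents through index 5.
Convergents (p_i = a_i*p_{i-1} + p_{i-2}, q_i = a_i*q_{i-1} + q_{i-2} with p_{-2}=0, p_{-1}=1, q_{-2}=1, q_{-1}=0):
  i=0: a_0=12, p_0 = 12*1 + 0 = 12, q_0 = 12*0 + 1 = 1.
  i=1: a_1=1, p_1 = 1*12 + 1 = 13, q_1 = 1*1 + 0 = 1.
  i=2: a_2=5, p_2 = 5*13 + 12 = 77, q_2 = 5*1 + 1 = 6.
  i=3: a_3=2, p_3 = 2*77 + 13 = 167, q_3 = 2*6 + 1 = 13.
  i=4: a_4=5, p_4 = 5*167 + 77 = 912, q_4 = 5*13 + 6 = 71.
  i=5: a_5=1, p_5 = 1*912 + 167 = 1079, q_5 = 1*71 + 13 = 84.
Check: 1079^2 - 165*84^2 = 1164241 - 1164240 = 1, so (x, y) = (1079, 84) solves the equation, and by the theorem it is the least positive solution.

(x, y) = (1079, 84)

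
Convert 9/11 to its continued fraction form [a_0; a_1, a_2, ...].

[0; 1, 4, 2]

Run the Euclidean algorithm on 9 and 11; the successive quotients are the partial quotients a_0, a_1, ... (each step inverts the fractional part left over by the previous one):
  9 = 0*11 + 9, so a_0 = 0.
  11 = 1*9 + 2, so a_1 = 1.
  9 = 4*2 + 1, so a_2 = 4.
  2 = 2*1 + 0, so a_3 = 2.
The remainder reaches 0 after 4 divisions, so the expansion has 4 partial quotients, read off in order.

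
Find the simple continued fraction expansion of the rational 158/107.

Run the Euclidean algorithm on 158 and 107; the successive quotients are the partial quotients a_0, a_1, ... (each step inverts the fractional part left over by the previous one):
  158 = 1*107 + 51, so a_0 = 1.
  107 = 2*51 + 5, so a_1 = 2.
  51 = 10*5 + 1, so a_2 = 10.
  5 = 5*1 + 0, so a_3 = 5.
The remainder reaches 0 after 4 divisions, so the expansion has 4 partial quotients, read off in order.

[1; 2, 10, 5]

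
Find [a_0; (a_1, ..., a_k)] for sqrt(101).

[10; (20)]

Write x_i = (sqrt(101) + m_i)/d_i with (m_0, d_0) = (0, 1). a_0 = floor(sqrt(101)) = 10, since 10^2 = 100 <= 101 < 121 = 11^2.
Iterate m_{i+1} = d_i*a_i - m_i, d_{i+1} = (101 - m_{i+1}^2)/d_i, a_{i+1} = floor((a_0 + m_{i+1})/d_{i+1}):
  m_1 = 1*10 - 0 = 10, d_1 = (101 - 10^2)/1 = 1/1 = 1, a_1 = floor((10 + 10)/1) = 20.
  m_2 = 1*20 - 10 = 10, d_2 = (101 - 10^2)/1 = 1/1 = 1: (m_2, d_2) = (m_1, d_1) = (10, 1), so from here the quotient a_1 repeats; the period length is 1.
Hence the expansion of sqrt(101) is a_0 = 10 followed by the repeating block 20 (period 1).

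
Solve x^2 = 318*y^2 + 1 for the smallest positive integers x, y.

First expand sqrt(318) as a continued fraction. With x_i = (sqrt(318) + m_i)/d_i and (m_0, d_0) = (0, 1): a_0 = floor(sqrt(318)) = 17, since 17^2 = 289 <= 318 < 324 = 18^2.
Iterate m_{i+1} = d_i*a_i - m_i, d_{i+1} = (318 - m_{i+1}^2)/d_i, a_{i+1} = floor((a_0 + m_{i+1})/d_{i+1}):
  m_1 = 1*17 - 0 = 17, d_1 = (318 - 17^2)/1 = 29/1 = 29, a_1 = floor((17 + 17)/29) = 1.
  m_2 = 29*1 - 17 = 12, d_2 = (318 - 12^2)/29 = 174/29 = 6, a_2 = floor((17 + 12)/6) = 4.
  m_3 = 6*4 - 12 = 12, d_3 = (318 - 12^2)/6 = 174/6 = 29, a_3 = floor((17 + 12)/29) = 1.
  m_4 = 29*1 - 12 = 17, d_4 = (318 - 17^2)/29 = 29/29 = 1, a_4 = floor((17 + 17)/1) = 34.
  m_5 = 1*34 - 17 = 17, d_5 = (318 - 17^2)/1 = 29/1 = 29: (m_5, d_5) = (m_1, d_1) = (17, 29), so from here the quotients repeat a_1, ..., a_4; the period length is 4.
So sqrt(318) = [17; (1, 4, 1, 34)] with period length k = 4.
k is even, so the fundamental solution of x^2 - 318y^2 = 1 is (p_{k-1}, q_{k-1}) = (p_3, q_3); compute convergents through index 3.
Convergents (p_i = a_i*p_{i-1} + p_{i-2}, q_i = a_i*q_{i-1} + q_{i-2} with p_{-2}=0, p_{-1}=1, q_{-2}=1, q_{-1}=0):
  i=0: a_0=17, p_0 = 17*1 + 0 = 17, q_0 = 17*0 + 1 = 1.
  i=1: a_1=1, p_1 = 1*17 + 1 = 18, q_1 = 1*1 + 0 = 1.
  i=2: a_2=4, p_2 = 4*18 + 17 = 89, q_2 = 4*1 + 1 = 5.
  i=3: a_3=1, p_3 = 1*89 + 18 = 107, q_3 = 1*5 + 1 = 6.
Check: 107^2 - 318*6^2 = 11449 - 11448 = 1, so (x, y) = (107, 6) solves the equation, and by the theorem it is the least positive solution.

(x, y) = (107, 6)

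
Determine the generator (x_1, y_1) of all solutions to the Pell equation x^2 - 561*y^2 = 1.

First expand sqrt(561) as a continued fraction. With x_i = (sqrt(561) + m_i)/d_i and (m_0, d_0) = (0, 1): a_0 = floor(sqrt(561)) = 23, since 23^2 = 529 <= 561 < 576 = 24^2.
Iterate m_{i+1} = d_i*a_i - m_i, d_{i+1} = (561 - m_{i+1}^2)/d_i, a_{i+1} = floor((a_0 + m_{i+1})/d_{i+1}):
  m_1 = 1*23 - 0 = 23, d_1 = (561 - 23^2)/1 = 32/1 = 32, a_1 = floor((23 + 23)/32) = 1.
  m_2 = 32*1 - 23 = 9, d_2 = (561 - 9^2)/32 = 480/32 = 15, a_2 = floor((23 + 9)/15) = 2.
  m_3 = 15*2 - 9 = 21, d_3 = (561 - 21^2)/15 = 120/15 = 8, a_3 = floor((23 + 21)/8) = 5.
  m_4 = 8*5 - 21 = 19, d_4 = (561 - 19^2)/8 = 200/8 = 25, a_4 = floor((23 + 19)/25) = 1.
  m_5 = 25*1 - 19 = 6, d_5 = (561 - 6^2)/25 = 525/25 = 21, a_5 = floor((23 + 6)/21) = 1.
  m_6 = 21*1 - 6 = 15, d_6 = (561 - 15^2)/21 = 336/21 = 16, a_6 = floor((23 + 15)/16) = 2.
  m_7 = 16*2 - 15 = 17, d_7 = (561 - 17^2)/16 = 272/16 = 17, a_7 = floor((23 + 17)/17) = 2.
  m_8 = 17*2 - 17 = 17, d_8 = (561 - 17^2)/17 = 272/17 = 16, a_8 = floor((23 + 17)/16) = 2.
  m_9 = 16*2 - 17 = 15, d_9 = (561 - 15^2)/16 = 336/16 = 21, a_9 = floor((23 + 15)/21) = 1.
  m_10 = 21*1 - 15 = 6, d_10 = (561 - 6^2)/21 = 525/21 = 25, a_10 = floor((23 + 6)/25) = 1.
  m_11 = 25*1 - 6 = 19, d_11 = (561 - 19^2)/25 = 200/25 = 8, a_11 = floor((23 + 19)/8) = 5.
  m_12 = 8*5 - 19 = 21, d_12 = (561 - 21^2)/8 = 120/8 = 15, a_12 = floor((23 + 21)/15) = 2.
  m_13 = 15*2 - 21 = 9, d_13 = (561 - 9^2)/15 = 480/15 = 32, a_13 = floor((23 + 9)/32) = 1.
  m_14 = 32*1 - 9 = 23, d_14 = (561 - 23^2)/32 = 32/32 = 1, a_14 = floor((23 + 23)/1) = 46.
  m_15 = 1*46 - 23 = 23, d_15 = (561 - 23^2)/1 = 32/1 = 32: (m_15, d_15) = (m_1, d_1) = (23, 32), so from here the quotients repeat a_1, ..., a_14; the period length is 14.
So sqrt(561) = [23; (1, 2, 5, 1, 1, 2, 2, 2, 1, 1, 5, 2, 1, 46)] with period length k = 14.
k is even, so the fundamental solution of x^2 - 561y^2 = 1 is (p_{k-1}, q_{k-1}) = (p_13, q_13); compute convergents through index 13.
Convergents (p_i = a_i*p_{i-1} + p_{i-2}, q_i = a_i*q_{i-1} + q_{i-2} with p_{-2}=0, p_{-1}=1, q_{-2}=1, q_{-1}=0):
  i=0: a_0=23, p_0 = 23*1 + 0 = 23, q_0 = 23*0 + 1 = 1.
  i=1: a_1=1, p_1 = 1*23 + 1 = 24, q_1 = 1*1 + 0 = 1.
  i=2: a_2=2, p_2 = 2*24 + 23 = 71, q_2 = 2*1 + 1 = 3.
  i=3: a_3=5, p_3 = 5*71 + 24 = 379, q_3 = 5*3 + 1 = 16.
  i=4: a_4=1, p_4 = 1*379 + 71 = 450, q_4 = 1*16 + 3 = 19.
  i=5: a_5=1, p_5 = 1*450 + 379 = 829, q_5 = 1*19 + 16 = 35.
  i=6: a_6=2, p_6 = 2*829 + 450 = 2108, q_6 = 2*35 + 19 = 89.
  i=7: a_7=2, p_7 = 2*2108 + 829 = 5045, q_7 = 2*89 + 35 = 213.
  i=8: a_8=2, p_8 = 2*5045 + 2108 = 12198, q_8 = 2*213 + 89 = 515.
  i=9: a_9=1, p_9 = 1*12198 + 5045 = 17243, q_9 = 1*515 + 213 = 728.
  i=10: a_10=1, p_10 = 1*17243 + 12198 = 29441, q_10 = 1*728 + 515 = 1243.
  i=11: a_11=5, p_11 = 5*29441 + 17243 = 164448, q_11 = 5*1243 + 728 = 6943.
  i=12: a_12=2, p_12 = 2*164448 + 29441 = 358337, q_12 = 2*6943 + 1243 = 15129.
  i=13: a_13=1, p_13 = 1*358337 + 164448 = 522785, q_13 = 1*15129 + 6943 = 22072.
Check: 522785^2 - 561*22072^2 = 273304156225 - 273304156224 = 1, so (x, y) = (522785, 22072) solves the equation, and by the theorem it is the least positive solution.

(x, y) = (522785, 22072)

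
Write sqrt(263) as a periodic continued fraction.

[16; (4, 1, 1, 1, 1, 15, 1, 1, 1, 1, 4, 32)]

Write x_i = (sqrt(263) + m_i)/d_i with (m_0, d_0) = (0, 1). a_0 = floor(sqrt(263)) = 16, since 16^2 = 256 <= 263 < 289 = 17^2.
Iterate m_{i+1} = d_i*a_i - m_i, d_{i+1} = (263 - m_{i+1}^2)/d_i, a_{i+1} = floor((a_0 + m_{i+1})/d_{i+1}):
  m_1 = 1*16 - 0 = 16, d_1 = (263 - 16^2)/1 = 7/1 = 7, a_1 = floor((16 + 16)/7) = 4.
  m_2 = 7*4 - 16 = 12, d_2 = (263 - 12^2)/7 = 119/7 = 17, a_2 = floor((16 + 12)/17) = 1.
  m_3 = 17*1 - 12 = 5, d_3 = (263 - 5^2)/17 = 238/17 = 14, a_3 = floor((16 + 5)/14) = 1.
  m_4 = 14*1 - 5 = 9, d_4 = (263 - 9^2)/14 = 182/14 = 13, a_4 = floor((16 + 9)/13) = 1.
  m_5 = 13*1 - 9 = 4, d_5 = (263 - 4^2)/13 = 247/13 = 19, a_5 = floor((16 + 4)/19) = 1.
  m_6 = 19*1 - 4 = 15, d_6 = (263 - 15^2)/19 = 38/19 = 2, a_6 = floor((16 + 15)/2) = 15.
  m_7 = 2*15 - 15 = 15, d_7 = (263 - 15^2)/2 = 38/2 = 19, a_7 = floor((16 + 15)/19) = 1.
  m_8 = 19*1 - 15 = 4, d_8 = (263 - 4^2)/19 = 247/19 = 13, a_8 = floor((16 + 4)/13) = 1.
  m_9 = 13*1 - 4 = 9, d_9 = (263 - 9^2)/13 = 182/13 = 14, a_9 = floor((16 + 9)/14) = 1.
  m_10 = 14*1 - 9 = 5, d_10 = (263 - 5^2)/14 = 238/14 = 17, a_10 = floor((16 + 5)/17) = 1.
  m_11 = 17*1 - 5 = 12, d_11 = (263 - 12^2)/17 = 119/17 = 7, a_11 = floor((16 + 12)/7) = 4.
  m_12 = 7*4 - 12 = 16, d_12 = (263 - 16^2)/7 = 7/7 = 1, a_12 = floor((16 + 16)/1) = 32.
  m_13 = 1*32 - 16 = 16, d_13 = (263 - 16^2)/1 = 7/1 = 7: (m_13, d_13) = (m_1, d_1) = (16, 7), so from here the quotients repeat a_1, ..., a_12; the period length is 12.
Hence the expansion of sqrt(263) is a_0 = 16 followed by the repeating block 4, 1, 1, 1, 1, 15, 1, 1, 1, 1, 4, 32 (period 12).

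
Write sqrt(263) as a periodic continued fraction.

Write x_i = (sqrt(263) + m_i)/d_i with (m_0, d_0) = (0, 1). a_0 = floor(sqrt(263)) = 16, since 16^2 = 256 <= 263 < 289 = 17^2.
Iterate m_{i+1} = d_i*a_i - m_i, d_{i+1} = (263 - m_{i+1}^2)/d_i, a_{i+1} = floor((a_0 + m_{i+1})/d_{i+1}):
  m_1 = 1*16 - 0 = 16, d_1 = (263 - 16^2)/1 = 7/1 = 7, a_1 = floor((16 + 16)/7) = 4.
  m_2 = 7*4 - 16 = 12, d_2 = (263 - 12^2)/7 = 119/7 = 17, a_2 = floor((16 + 12)/17) = 1.
  m_3 = 17*1 - 12 = 5, d_3 = (263 - 5^2)/17 = 238/17 = 14, a_3 = floor((16 + 5)/14) = 1.
  m_4 = 14*1 - 5 = 9, d_4 = (263 - 9^2)/14 = 182/14 = 13, a_4 = floor((16 + 9)/13) = 1.
  m_5 = 13*1 - 9 = 4, d_5 = (263 - 4^2)/13 = 247/13 = 19, a_5 = floor((16 + 4)/19) = 1.
  m_6 = 19*1 - 4 = 15, d_6 = (263 - 15^2)/19 = 38/19 = 2, a_6 = floor((16 + 15)/2) = 15.
  m_7 = 2*15 - 15 = 15, d_7 = (263 - 15^2)/2 = 38/2 = 19, a_7 = floor((16 + 15)/19) = 1.
  m_8 = 19*1 - 15 = 4, d_8 = (263 - 4^2)/19 = 247/19 = 13, a_8 = floor((16 + 4)/13) = 1.
  m_9 = 13*1 - 4 = 9, d_9 = (263 - 9^2)/13 = 182/13 = 14, a_9 = floor((16 + 9)/14) = 1.
  m_10 = 14*1 - 9 = 5, d_10 = (263 - 5^2)/14 = 238/14 = 17, a_10 = floor((16 + 5)/17) = 1.
  m_11 = 17*1 - 5 = 12, d_11 = (263 - 12^2)/17 = 119/17 = 7, a_11 = floor((16 + 12)/7) = 4.
  m_12 = 7*4 - 12 = 16, d_12 = (263 - 16^2)/7 = 7/7 = 1, a_12 = floor((16 + 16)/1) = 32.
  m_13 = 1*32 - 16 = 16, d_13 = (263 - 16^2)/1 = 7/1 = 7: (m_13, d_13) = (m_1, d_1) = (16, 7), so from here the quotients repeat a_1, ..., a_12; the period length is 12.
Hence the expansion of sqrt(263) is a_0 = 16 followed by the repeating block 4, 1, 1, 1, 1, 15, 1, 1, 1, 1, 4, 32 (period 12).

[16; (4, 1, 1, 1, 1, 15, 1, 1, 1, 1, 4, 32)]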